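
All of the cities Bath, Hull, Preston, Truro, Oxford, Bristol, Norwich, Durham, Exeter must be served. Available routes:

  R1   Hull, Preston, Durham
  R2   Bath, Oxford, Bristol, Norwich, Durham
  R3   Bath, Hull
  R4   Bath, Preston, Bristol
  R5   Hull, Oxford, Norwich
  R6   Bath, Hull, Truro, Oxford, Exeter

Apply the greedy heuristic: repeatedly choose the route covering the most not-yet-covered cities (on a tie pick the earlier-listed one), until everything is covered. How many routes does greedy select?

Pick 1: R2 covers 5 new cities (Bath, Oxford, Bristol, Norwich, Durham).
Pick 2: R6 covers 3 new cities (Hull, Truro, Exeter).
Pick 3: R1 covers 1 new cities (Preston).
Greedy uses 3 routes.

3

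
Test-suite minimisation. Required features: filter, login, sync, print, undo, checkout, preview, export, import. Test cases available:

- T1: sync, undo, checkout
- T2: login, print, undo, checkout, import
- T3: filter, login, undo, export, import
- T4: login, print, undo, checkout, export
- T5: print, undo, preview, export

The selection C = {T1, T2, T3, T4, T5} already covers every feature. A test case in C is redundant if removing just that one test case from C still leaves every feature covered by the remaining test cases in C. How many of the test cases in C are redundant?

2

Drop T1: sync uncovered — not redundant.
Drop T2: the rest still cover every feature — redundant.
Drop T3: filter uncovered — not redundant.
Drop T4: the rest still cover every feature — redundant.
Drop T5: preview uncovered — not redundant.
2 redundant: T2, T4.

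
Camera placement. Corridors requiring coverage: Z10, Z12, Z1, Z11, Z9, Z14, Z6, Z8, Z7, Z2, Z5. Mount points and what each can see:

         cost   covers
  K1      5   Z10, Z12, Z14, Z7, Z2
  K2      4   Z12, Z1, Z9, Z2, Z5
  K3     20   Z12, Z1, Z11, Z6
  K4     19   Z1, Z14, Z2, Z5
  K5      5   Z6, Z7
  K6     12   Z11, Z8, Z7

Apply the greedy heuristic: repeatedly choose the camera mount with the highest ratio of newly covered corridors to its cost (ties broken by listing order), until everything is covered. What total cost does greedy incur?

26

Pick 1: K2 adds 5 new (Z12, Z1, Z9, Z2, Z5) at cost 4 (ratio 5/4).
Pick 2: K1 adds 3 new (Z10, Z14, Z7) at cost 5 (ratio 3/5).
Pick 3: K5 adds 1 new (Z6) at cost 5 (ratio 1/5).
Pick 4: K6 adds 2 new (Z11, Z8) at cost 12 (ratio 2/12).
Greedy total cost: 4 + 5 + 5 + 12 = 26.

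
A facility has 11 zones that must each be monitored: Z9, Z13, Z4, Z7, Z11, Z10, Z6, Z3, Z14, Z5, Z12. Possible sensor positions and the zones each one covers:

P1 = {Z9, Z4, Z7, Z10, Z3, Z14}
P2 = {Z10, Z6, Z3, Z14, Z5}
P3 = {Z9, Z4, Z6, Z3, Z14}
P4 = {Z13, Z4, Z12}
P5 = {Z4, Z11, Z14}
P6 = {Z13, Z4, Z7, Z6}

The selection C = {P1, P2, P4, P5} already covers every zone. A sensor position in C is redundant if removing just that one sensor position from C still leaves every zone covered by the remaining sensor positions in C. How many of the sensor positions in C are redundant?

0

Drop P1: Z9, Z7 uncovered — not redundant.
Drop P2: Z6, Z5 uncovered — not redundant.
Drop P4: Z13, Z12 uncovered — not redundant.
Drop P5: Z11 uncovered — not redundant.
None of the sensor positions in C is redundant.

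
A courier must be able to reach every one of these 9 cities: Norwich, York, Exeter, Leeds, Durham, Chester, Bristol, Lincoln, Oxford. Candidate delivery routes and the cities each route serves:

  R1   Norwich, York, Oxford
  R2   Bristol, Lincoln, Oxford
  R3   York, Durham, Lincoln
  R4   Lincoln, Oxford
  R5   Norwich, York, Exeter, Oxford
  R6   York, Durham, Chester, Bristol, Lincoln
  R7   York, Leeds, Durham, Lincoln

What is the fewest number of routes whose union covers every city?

3

R5, R6, R7 together cover {Norwich, York, Exeter, Leeds, Durham, Chester, Bristol, Lincoln, Oxford} — every city.
No 2 of the 7 routes cover everything (all 21 pairs fall short), so 3 is minimum.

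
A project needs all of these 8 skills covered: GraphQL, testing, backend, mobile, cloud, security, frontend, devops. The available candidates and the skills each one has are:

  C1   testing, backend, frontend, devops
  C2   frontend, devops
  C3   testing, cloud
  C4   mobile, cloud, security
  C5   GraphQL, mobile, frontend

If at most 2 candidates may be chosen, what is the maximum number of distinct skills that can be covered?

Choosing C1, C4 covers {testing, backend, mobile, cloud, security, frontend, devops} — 7 skills.
No choice of 2 candidates does better; here GraphQL is left uncovered.

7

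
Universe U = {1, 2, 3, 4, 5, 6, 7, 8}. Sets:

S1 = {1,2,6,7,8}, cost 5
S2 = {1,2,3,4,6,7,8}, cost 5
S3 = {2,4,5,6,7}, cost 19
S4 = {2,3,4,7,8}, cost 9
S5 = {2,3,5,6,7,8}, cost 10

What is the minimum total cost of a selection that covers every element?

15

S2, S5 cover every element at cost 5 + 10 = 15.
Any cover uses at least 2 sets; among all covering selections none totals below 15.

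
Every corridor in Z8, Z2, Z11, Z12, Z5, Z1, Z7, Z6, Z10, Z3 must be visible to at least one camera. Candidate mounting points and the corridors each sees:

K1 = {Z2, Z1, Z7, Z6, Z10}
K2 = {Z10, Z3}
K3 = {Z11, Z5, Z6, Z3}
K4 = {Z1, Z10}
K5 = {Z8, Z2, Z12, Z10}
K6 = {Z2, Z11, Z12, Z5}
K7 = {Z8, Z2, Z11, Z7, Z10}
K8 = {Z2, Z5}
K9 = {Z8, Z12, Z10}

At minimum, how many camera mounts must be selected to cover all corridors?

K1, K3, K5 together cover {Z8, Z2, Z11, Z12, Z5, Z1, Z7, Z6, Z10, Z3} — every corridor.
No 2 of the 9 camera mounts cover everything (all 36 pairs fall short), so 3 is minimum.

3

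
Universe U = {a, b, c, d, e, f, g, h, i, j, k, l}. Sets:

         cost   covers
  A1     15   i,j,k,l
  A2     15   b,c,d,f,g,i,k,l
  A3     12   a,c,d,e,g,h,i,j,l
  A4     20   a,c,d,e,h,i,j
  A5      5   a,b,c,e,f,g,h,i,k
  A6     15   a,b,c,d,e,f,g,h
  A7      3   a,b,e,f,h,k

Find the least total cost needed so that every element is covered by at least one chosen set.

A3, A7 cover every element at cost 12 + 3 = 15.
Any cover uses at least 2 sets; among all covering selections none totals below 15.

15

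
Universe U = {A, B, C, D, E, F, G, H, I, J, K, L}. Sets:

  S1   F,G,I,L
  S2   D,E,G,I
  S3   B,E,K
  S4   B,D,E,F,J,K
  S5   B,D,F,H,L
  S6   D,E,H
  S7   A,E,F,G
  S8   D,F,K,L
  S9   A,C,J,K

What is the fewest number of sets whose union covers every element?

3

S2, S5, S9 together cover {A, B, C, D, E, F, G, H, I, J, K, L} — every element.
No 2 of the 9 sets cover everything (all 36 pairs fall short), so 3 is minimum.
Greedy (largest uncovered first) would take S4, S1, S9, S5 — 4 sets — but 3 suffice.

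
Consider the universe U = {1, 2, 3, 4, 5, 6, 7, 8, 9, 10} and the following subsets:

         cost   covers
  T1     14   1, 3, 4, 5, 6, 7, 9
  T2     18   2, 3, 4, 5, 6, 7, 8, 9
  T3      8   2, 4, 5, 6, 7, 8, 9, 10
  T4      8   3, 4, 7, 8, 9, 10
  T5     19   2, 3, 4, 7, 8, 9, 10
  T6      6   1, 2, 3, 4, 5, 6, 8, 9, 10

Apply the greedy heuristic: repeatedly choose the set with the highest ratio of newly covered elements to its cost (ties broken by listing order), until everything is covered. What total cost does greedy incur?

14

Pick 1: T6 adds 9 new (1, 2, 3, 4, 5, 6, 8, 9, 10) at cost 6 (ratio 9/6).
Pick 2: T3 adds 1 new (7) at cost 8 (ratio 1/8).
Greedy total cost: 6 + 8 = 14.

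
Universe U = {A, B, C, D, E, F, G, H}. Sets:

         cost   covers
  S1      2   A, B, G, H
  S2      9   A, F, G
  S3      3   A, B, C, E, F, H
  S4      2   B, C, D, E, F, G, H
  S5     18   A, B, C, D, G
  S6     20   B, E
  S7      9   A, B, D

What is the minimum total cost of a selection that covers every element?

4

S1, S4 cover every element at cost 2 + 2 = 4.
Any cover uses at least 2 sets; among all covering selections none totals below 4.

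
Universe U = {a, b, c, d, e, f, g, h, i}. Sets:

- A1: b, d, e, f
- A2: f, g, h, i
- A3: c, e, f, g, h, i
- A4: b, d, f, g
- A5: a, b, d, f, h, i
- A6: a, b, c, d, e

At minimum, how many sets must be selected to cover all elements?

2

A2, A6 together cover {a, b, c, d, e, f, g, h, i} — every element.
No single set contains all 9 elements, so 2 is optimal.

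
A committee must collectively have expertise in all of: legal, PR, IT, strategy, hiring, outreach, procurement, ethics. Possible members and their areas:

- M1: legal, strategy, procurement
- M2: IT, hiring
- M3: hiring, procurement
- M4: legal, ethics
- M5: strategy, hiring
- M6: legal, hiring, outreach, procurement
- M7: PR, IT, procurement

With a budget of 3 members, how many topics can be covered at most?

Choosing M1, M6, M7 covers {legal, PR, IT, strategy, hiring, outreach, procurement} — 7 topics.
No choice of 3 members does better; here ethics is left uncovered.

7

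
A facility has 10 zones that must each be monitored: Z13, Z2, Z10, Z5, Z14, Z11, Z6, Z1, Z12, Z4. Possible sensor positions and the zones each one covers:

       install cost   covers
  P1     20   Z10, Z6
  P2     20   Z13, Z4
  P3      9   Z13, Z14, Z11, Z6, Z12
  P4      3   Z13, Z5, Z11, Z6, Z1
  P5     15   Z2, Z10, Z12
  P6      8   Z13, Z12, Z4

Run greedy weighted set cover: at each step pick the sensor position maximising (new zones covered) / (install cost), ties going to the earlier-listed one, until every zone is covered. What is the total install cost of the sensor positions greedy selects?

Pick 1: P4 adds 5 new (Z13, Z5, Z11, Z6, Z1) at install cost 3 (ratio 5/3).
Pick 2: P6 adds 2 new (Z12, Z4) at install cost 8 (ratio 2/8).
Pick 3: P5 adds 2 new (Z2, Z10) at install cost 15 (ratio 2/15).
Pick 4: P3 adds 1 new (Z14) at install cost 9 (ratio 1/9).
Greedy total install cost: 3 + 8 + 15 + 9 = 35.

35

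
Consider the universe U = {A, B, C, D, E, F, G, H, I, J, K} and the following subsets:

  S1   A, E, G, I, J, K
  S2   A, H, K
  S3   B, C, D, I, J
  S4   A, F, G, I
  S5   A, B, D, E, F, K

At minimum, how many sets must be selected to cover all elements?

S1, S2, S3, S4 together cover {A, B, C, D, E, F, G, H, I, J, K} — every element.
No 3 of the 5 sets cover everything (all 10 triples fall short), so 4 is minimum.

4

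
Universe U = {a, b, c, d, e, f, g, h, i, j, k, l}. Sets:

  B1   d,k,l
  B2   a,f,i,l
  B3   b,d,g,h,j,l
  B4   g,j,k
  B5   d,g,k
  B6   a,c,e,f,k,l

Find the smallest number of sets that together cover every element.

B2, B3, B6 together cover {a, b, c, d, e, f, g, h, i, j, k, l} — every element.
No 2 of the 6 sets cover everything (all 15 pairs fall short), so 3 is minimum.

3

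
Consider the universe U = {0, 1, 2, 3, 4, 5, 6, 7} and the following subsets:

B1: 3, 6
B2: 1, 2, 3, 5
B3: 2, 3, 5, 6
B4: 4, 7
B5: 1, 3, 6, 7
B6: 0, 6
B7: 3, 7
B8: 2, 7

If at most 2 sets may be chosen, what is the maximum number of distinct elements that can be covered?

6

Choosing B2, B4 covers {1, 2, 3, 4, 5, 7} — 6 elements.
No choice of 2 sets does better; here 0, 6 are left uncovered.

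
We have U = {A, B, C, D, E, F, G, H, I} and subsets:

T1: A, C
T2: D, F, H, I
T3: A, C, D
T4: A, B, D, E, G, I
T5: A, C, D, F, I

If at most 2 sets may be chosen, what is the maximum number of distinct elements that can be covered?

Choosing T2, T4 covers {A, B, D, E, F, G, H, I} — 8 elements.
No choice of 2 sets does better; here C is left uncovered.

8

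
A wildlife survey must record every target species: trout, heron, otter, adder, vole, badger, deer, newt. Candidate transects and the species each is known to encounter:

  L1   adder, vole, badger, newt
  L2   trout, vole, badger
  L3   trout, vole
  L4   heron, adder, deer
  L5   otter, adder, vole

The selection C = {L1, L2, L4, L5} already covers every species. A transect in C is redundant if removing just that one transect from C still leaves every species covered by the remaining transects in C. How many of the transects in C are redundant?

0

Drop L1: newt uncovered — not redundant.
Drop L2: trout uncovered — not redundant.
Drop L4: heron, deer uncovered — not redundant.
Drop L5: otter uncovered — not redundant.
None of the transects in C is redundant.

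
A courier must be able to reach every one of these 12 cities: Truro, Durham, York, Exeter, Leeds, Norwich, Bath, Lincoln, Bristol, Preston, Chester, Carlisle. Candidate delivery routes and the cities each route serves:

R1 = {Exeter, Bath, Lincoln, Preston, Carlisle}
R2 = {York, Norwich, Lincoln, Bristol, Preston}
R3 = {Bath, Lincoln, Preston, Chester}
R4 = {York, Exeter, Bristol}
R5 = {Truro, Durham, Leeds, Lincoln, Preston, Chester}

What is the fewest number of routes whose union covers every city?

R1, R2, R5 together cover {Truro, Durham, York, Exeter, Leeds, Norwich, Bath, Lincoln, Bristol, Preston, Chester, Carlisle} — every city.
No 2 of the 5 routes cover everything (all 10 pairs fall short), so 3 is minimum.

3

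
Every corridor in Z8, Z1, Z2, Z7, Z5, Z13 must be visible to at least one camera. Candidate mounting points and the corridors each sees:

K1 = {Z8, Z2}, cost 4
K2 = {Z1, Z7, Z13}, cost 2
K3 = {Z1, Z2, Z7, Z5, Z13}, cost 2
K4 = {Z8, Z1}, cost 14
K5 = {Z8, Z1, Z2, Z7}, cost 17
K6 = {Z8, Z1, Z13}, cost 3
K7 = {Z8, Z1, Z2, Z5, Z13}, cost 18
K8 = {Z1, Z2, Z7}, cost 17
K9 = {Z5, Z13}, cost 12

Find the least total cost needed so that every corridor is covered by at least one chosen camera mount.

5

K3, K6 cover every corridor at cost 2 + 3 = 5.
Any cover uses at least 2 camera mounts; among all covering selections none totals below 5.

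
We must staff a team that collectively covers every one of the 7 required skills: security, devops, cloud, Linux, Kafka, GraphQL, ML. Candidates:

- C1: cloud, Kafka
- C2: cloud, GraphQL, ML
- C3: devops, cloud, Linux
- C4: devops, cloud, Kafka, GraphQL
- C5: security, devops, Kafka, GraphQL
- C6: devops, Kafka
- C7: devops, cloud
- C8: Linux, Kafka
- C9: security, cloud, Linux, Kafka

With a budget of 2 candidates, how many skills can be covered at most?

Choosing C2, C5 covers {security, devops, cloud, Kafka, GraphQL, ML} — 6 skills.
No choice of 2 candidates does better; here Linux is left uncovered.

6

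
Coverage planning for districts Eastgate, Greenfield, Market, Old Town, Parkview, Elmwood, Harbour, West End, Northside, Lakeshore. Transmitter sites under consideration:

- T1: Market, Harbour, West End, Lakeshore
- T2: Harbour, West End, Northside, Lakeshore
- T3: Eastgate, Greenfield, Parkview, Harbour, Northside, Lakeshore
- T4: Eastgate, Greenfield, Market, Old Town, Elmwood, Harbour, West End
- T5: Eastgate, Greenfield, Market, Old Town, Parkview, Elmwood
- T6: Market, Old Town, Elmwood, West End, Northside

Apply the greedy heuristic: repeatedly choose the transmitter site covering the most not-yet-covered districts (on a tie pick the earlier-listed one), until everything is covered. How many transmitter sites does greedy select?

2

Pick 1: T4 covers 7 new districts (Eastgate, Greenfield, Market, Old Town, Elmwood, Harbour, West End).
Pick 2: T3 covers 3 new districts (Parkview, Northside, Lakeshore).
Greedy uses 2 transmitter sites.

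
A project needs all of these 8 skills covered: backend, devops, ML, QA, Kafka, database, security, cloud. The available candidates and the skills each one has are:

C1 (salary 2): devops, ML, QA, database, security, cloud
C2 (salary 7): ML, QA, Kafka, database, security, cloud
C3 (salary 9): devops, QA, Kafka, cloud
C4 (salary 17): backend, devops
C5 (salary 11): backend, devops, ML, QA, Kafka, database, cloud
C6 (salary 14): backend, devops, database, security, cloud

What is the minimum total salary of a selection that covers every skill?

13

C1, C5 cover every skill at salary 2 + 11 = 13.
Any cover uses at least 2 candidates; among all covering selections none totals below 13.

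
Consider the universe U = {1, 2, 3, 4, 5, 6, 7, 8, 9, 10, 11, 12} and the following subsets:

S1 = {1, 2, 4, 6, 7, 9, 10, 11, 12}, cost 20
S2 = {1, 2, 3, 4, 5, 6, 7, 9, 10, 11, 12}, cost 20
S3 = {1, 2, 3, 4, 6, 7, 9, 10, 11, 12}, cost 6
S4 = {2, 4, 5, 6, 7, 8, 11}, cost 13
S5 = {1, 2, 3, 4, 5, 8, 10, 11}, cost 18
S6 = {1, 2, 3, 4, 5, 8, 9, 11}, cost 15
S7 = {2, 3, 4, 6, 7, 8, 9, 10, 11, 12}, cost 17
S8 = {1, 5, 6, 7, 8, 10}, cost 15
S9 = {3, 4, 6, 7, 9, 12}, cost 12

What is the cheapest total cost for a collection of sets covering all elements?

19

S3, S4 cover every element at cost 6 + 13 = 19.
Any cover uses at least 2 sets; among all covering selections none totals below 19.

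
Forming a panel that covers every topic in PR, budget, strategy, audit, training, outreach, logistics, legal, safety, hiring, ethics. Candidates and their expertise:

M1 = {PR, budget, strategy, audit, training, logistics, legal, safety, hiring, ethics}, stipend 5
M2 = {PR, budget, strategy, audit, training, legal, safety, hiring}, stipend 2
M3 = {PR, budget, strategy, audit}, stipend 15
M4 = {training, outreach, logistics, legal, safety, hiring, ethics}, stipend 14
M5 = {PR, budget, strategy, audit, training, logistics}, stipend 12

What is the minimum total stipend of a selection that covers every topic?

16

M2, M4 cover every topic at stipend 2 + 14 = 16.
Any cover uses at least 2 members; among all covering selections none totals below 16.
Greedy by coverage-per-stipend would pick M2, M1, M4 for 21 — worse than the optimum 16.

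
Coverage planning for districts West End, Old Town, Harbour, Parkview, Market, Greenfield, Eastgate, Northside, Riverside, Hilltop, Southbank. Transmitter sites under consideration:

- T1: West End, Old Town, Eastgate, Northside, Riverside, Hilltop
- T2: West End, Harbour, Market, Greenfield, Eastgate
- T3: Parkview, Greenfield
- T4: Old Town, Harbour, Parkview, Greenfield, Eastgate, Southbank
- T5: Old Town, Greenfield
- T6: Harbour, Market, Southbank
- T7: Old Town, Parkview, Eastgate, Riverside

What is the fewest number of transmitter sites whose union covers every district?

3

T1, T2, T4 together cover {West End, Old Town, Harbour, Parkview, Market, Greenfield, Eastgate, Northside, Riverside, Hilltop, Southbank} — every district.
No 2 of the 7 transmitter sites cover everything (all 21 pairs fall short), so 3 is minimum.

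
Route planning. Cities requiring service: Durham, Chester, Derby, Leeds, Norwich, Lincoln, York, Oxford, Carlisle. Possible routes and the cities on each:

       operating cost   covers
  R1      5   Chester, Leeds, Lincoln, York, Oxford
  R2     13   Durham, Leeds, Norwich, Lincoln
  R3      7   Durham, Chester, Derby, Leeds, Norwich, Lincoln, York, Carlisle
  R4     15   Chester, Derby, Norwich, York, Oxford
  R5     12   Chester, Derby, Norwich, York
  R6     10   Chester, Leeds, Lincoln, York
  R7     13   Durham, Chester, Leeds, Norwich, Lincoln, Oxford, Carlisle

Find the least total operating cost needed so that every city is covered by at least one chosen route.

R1, R3 cover every city at operating cost 5 + 7 = 12.
Any cover uses at least 2 routes; among all covering selections none totals below 12.

12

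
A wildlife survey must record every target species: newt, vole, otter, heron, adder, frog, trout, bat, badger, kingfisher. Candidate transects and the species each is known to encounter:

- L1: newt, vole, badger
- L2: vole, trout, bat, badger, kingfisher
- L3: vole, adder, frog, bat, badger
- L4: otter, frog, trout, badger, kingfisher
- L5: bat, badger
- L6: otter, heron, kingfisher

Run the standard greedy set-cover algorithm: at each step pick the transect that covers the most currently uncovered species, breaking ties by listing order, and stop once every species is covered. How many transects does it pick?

4

Pick 1: L2 covers 5 new species (vole, trout, bat, badger, kingfisher).
Pick 2: L3 covers 2 new species (adder, frog).
Pick 3: L6 covers 2 new species (otter, heron).
Pick 4: L1 covers 1 new species (newt).
Greedy uses 4 transects.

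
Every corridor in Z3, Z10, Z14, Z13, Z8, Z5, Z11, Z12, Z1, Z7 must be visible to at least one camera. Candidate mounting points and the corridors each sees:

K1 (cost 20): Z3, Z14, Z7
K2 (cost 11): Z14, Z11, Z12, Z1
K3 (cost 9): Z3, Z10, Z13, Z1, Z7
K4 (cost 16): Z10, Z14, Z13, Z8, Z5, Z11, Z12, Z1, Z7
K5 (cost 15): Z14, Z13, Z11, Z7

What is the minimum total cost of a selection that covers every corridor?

K3, K4 cover every corridor at cost 9 + 16 = 25.
Any cover uses at least 2 camera mounts; among all covering selections none totals below 25.

25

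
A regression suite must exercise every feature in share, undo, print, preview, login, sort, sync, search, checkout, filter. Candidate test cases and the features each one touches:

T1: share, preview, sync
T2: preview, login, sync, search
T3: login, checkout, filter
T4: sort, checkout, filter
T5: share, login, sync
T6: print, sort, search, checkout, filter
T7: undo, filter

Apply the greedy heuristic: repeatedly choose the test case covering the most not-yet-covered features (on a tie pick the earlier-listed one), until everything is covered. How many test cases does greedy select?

4

Pick 1: T6 covers 5 new features (print, sort, search, checkout, filter).
Pick 2: T1 covers 3 new features (share, preview, sync).
Pick 3: T2 covers 1 new features (login).
Pick 4: T7 covers 1 new features (undo).
Greedy uses 4 test cases.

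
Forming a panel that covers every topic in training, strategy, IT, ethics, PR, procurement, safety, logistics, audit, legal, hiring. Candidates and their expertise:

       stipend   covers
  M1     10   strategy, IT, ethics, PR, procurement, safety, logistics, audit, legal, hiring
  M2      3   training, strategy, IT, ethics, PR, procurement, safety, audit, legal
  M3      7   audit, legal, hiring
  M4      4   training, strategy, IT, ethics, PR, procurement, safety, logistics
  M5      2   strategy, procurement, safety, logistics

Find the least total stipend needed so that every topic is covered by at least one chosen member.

M3, M4 cover every topic at stipend 7 + 4 = 11.
Any cover uses at least 2 members; among all covering selections none totals below 11.

11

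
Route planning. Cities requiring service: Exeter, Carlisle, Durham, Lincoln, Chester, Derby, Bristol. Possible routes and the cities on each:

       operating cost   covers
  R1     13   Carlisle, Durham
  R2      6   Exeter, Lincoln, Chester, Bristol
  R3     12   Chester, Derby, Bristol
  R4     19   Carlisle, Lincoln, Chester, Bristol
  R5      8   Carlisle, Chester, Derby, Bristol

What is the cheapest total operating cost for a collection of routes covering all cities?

27

R1, R2, R5 cover every city at operating cost 13 + 6 + 8 = 27.
Any cover uses at least 3 routes; among all covering selections none totals below 27.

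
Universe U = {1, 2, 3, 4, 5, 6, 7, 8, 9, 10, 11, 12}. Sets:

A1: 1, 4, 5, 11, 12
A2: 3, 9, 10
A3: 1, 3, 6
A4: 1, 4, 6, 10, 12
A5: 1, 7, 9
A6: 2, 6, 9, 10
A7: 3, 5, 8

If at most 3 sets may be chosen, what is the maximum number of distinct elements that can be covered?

Choosing A1, A6, A7 covers {1, 2, 3, 4, 5, 6, 8, 9, 10, 11, 12} — 11 elements.
No choice of 3 sets does better; here 7 is left uncovered.

11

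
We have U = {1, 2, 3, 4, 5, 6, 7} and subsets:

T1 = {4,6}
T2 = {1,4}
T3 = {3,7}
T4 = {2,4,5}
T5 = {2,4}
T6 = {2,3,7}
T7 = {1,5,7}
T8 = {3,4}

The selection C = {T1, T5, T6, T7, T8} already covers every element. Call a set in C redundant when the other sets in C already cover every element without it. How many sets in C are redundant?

3

Drop T1: 6 uncovered — not redundant.
Drop T5: the rest still cover every element — redundant.
Drop T6: the rest still cover every element — redundant.
Drop T7: 1, 5 uncovered — not redundant.
Drop T8: the rest still cover every element — redundant.
3 redundant: T5, T6, T8.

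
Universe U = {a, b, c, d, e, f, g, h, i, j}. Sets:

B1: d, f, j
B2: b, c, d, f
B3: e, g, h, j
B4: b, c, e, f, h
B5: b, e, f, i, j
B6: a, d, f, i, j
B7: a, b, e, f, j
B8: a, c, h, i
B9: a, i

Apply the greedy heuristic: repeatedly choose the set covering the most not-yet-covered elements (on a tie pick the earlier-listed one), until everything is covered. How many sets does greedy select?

3

Pick 1: B4 covers 5 new elements (b, c, e, f, h).
Pick 2: B6 covers 4 new elements (a, d, i, j).
Pick 3: B3 covers 1 new elements (g).
Greedy uses 3 sets.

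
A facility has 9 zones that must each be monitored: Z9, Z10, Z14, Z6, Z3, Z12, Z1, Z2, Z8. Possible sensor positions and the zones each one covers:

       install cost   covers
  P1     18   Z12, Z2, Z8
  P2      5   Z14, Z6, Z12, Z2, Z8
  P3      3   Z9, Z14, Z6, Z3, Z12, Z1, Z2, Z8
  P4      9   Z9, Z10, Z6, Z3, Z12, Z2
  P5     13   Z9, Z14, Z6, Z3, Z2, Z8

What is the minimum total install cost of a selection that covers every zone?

P3, P4 cover every zone at install cost 3 + 9 = 12.
Any cover uses at least 2 sensor positions; among all covering selections none totals below 12.

12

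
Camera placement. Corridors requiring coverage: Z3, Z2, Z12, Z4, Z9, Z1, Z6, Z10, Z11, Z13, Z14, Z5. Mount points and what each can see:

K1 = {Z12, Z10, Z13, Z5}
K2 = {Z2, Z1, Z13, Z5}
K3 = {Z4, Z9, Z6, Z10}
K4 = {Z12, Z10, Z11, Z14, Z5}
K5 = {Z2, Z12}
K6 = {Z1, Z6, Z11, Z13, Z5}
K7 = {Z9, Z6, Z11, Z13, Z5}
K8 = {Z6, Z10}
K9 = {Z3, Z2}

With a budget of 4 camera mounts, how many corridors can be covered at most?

Choosing K2, K3, K4, K9 covers {Z3, Z2, Z12, Z4, Z9, Z1, Z6, Z10, Z11, Z13, Z14, Z5} — 12 corridors.
That is all 12 corridors.

12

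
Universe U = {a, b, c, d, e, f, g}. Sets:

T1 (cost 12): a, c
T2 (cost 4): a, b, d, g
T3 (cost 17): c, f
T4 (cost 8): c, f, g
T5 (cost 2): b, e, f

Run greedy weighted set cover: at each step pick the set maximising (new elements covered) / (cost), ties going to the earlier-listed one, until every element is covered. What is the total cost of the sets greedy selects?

14

Pick 1: T5 adds 3 new (b, e, f) at cost 2 (ratio 3/2).
Pick 2: T2 adds 3 new (a, d, g) at cost 4 (ratio 3/4).
Pick 3: T4 adds 1 new (c) at cost 8 (ratio 1/8).
Greedy total cost: 2 + 4 + 8 = 14.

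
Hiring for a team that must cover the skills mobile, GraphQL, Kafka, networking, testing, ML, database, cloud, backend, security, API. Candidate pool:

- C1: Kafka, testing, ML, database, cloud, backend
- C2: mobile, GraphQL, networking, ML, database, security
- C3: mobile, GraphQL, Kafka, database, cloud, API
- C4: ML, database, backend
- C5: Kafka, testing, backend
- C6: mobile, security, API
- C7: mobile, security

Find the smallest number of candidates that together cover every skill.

C1, C2, C3 together cover {mobile, GraphQL, Kafka, networking, testing, ML, database, cloud, backend, security, API} — every skill.
No 2 of the 7 candidates cover everything (all 21 pairs fall short), so 3 is minimum.

3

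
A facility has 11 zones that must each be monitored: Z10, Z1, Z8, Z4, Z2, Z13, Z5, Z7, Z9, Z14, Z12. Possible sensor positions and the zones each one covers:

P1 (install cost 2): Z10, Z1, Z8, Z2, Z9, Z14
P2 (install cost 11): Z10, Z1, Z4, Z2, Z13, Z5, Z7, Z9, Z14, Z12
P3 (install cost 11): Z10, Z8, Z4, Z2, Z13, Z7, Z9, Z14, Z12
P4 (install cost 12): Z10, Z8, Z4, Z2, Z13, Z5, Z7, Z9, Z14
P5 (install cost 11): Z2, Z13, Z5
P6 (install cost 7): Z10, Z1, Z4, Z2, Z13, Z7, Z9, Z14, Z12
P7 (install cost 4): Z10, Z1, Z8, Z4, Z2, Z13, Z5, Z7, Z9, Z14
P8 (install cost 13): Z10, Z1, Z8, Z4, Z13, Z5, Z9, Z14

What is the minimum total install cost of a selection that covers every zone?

P6, P7 cover every zone at install cost 7 + 4 = 11.
Any cover uses at least 2 sensor positions; among all covering selections none totals below 11.

11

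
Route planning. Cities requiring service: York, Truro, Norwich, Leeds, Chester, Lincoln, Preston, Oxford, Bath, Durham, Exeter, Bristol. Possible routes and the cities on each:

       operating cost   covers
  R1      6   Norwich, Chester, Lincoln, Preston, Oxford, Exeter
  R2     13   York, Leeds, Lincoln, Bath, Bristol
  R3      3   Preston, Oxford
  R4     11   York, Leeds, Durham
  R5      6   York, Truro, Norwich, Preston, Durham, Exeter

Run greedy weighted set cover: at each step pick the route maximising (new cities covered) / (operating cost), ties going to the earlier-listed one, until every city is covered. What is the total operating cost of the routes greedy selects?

Pick 1: R1 adds 6 new (Norwich, Chester, Lincoln, Preston, Oxford, Exeter) at operating cost 6 (ratio 6/6).
Pick 2: R5 adds 3 new (York, Truro, Durham) at operating cost 6 (ratio 3/6).
Pick 3: R2 adds 3 new (Leeds, Bath, Bristol) at operating cost 13 (ratio 3/13).
Greedy total operating cost: 6 + 6 + 13 = 25.

25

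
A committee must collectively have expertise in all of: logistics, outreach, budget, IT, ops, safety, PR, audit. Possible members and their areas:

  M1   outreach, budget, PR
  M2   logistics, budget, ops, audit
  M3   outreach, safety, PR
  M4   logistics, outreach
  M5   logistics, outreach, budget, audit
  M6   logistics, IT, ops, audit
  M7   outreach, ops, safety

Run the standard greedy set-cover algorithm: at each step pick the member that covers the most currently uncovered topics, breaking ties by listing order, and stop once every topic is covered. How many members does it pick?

3

Pick 1: M2 covers 4 new topics (logistics, budget, ops, audit).
Pick 2: M3 covers 3 new topics (outreach, safety, PR).
Pick 3: M6 covers 1 new topics (IT).
Greedy uses 3 members.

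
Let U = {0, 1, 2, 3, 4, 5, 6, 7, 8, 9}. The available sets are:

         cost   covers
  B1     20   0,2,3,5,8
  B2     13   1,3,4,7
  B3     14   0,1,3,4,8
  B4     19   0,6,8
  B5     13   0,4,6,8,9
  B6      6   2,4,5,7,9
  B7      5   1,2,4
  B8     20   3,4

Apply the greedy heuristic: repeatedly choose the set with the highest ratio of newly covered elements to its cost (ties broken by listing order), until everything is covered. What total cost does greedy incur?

33

Pick 1: B6 adds 5 new (2, 4, 5, 7, 9) at cost 6 (ratio 5/6).
Pick 2: B3 adds 4 new (0, 1, 3, 8) at cost 14 (ratio 4/14).
Pick 3: B5 adds 1 new (6) at cost 13 (ratio 1/13).
Greedy total cost: 6 + 14 + 13 = 33. (The true optimum is 32, so greedy overshoots here.)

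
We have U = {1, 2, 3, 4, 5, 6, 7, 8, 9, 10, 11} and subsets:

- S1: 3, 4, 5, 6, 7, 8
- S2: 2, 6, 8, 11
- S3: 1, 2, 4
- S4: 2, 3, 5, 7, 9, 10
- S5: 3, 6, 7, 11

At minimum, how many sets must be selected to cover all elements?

3

S2, S3, S4 together cover {1, 2, 3, 4, 5, 6, 7, 8, 9, 10, 11} — every element.
No 2 of the 5 sets cover everything (all 10 pairs fall short), so 3 is minimum.
Greedy (largest uncovered first) would take S1, S4, S2, S3 — 4 sets — but 3 suffice.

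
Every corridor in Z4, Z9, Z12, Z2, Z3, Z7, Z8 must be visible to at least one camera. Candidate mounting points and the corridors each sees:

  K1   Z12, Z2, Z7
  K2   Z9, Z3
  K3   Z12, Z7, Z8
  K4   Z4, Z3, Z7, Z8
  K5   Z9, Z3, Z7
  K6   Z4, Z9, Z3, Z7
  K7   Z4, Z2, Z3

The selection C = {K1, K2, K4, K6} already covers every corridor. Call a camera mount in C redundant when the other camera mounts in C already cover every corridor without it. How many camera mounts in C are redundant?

2

Drop K1: Z12, Z2 uncovered — not redundant.
Drop K2: the rest still cover every corridor — redundant.
Drop K4: Z8 uncovered — not redundant.
Drop K6: the rest still cover every corridor — redundant.
2 redundant: K2, K6.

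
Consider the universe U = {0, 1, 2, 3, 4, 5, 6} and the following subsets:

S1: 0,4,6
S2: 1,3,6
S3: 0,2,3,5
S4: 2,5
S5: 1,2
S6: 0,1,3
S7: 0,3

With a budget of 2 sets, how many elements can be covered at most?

Choosing S1, S3 covers {0, 2, 3, 4, 5, 6} — 6 elements.
No choice of 2 sets does better; here 1 is left uncovered.

6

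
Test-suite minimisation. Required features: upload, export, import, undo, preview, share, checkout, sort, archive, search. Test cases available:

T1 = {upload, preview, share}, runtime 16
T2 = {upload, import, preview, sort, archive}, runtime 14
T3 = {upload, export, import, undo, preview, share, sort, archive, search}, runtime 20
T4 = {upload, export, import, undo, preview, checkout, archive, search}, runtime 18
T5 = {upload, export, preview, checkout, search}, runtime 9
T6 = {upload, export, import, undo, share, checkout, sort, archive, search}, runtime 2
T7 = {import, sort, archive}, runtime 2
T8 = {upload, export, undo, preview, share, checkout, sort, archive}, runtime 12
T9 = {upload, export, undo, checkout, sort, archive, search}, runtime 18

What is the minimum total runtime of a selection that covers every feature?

11

T5, T6 cover every feature at runtime 9 + 2 = 11.
Any cover uses at least 2 test cases; among all covering selections none totals below 11.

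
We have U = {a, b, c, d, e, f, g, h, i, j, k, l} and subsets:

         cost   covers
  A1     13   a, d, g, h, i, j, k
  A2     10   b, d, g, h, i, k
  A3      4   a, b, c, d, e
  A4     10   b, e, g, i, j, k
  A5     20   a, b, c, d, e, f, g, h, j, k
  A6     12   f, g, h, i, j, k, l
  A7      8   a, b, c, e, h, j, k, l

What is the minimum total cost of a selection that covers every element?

A3, A6 cover every element at cost 4 + 12 = 16.
Any cover uses at least 2 sets; among all covering selections none totals below 16.

16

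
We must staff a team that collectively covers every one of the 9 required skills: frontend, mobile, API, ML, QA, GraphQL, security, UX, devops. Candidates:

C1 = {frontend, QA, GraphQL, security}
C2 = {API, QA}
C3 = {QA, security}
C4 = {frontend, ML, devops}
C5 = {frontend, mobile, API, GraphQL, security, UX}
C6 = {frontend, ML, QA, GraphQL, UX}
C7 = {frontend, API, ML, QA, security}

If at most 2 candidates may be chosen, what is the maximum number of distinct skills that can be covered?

Choosing C4, C5 covers {frontend, mobile, API, ML, GraphQL, security, UX, devops} — 8 skills.
No choice of 2 candidates does better; here QA is left uncovered.

8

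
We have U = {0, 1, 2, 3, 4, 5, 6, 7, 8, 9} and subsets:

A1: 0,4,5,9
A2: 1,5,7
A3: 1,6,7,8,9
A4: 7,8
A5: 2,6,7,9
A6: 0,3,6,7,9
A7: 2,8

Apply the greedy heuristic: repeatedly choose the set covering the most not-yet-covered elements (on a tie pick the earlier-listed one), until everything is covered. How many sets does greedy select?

Pick 1: A3 covers 5 new elements (1, 6, 7, 8, 9).
Pick 2: A1 covers 3 new elements (0, 4, 5).
Pick 3: A5 covers 1 new elements (2).
Pick 4: A6 covers 1 new elements (3).
Greedy uses 4 sets.

4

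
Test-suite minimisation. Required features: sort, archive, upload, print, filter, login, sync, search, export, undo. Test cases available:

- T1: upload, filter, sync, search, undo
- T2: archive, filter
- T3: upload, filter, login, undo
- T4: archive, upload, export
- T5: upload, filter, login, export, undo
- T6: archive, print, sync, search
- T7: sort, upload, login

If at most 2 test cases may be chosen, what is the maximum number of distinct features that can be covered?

Choosing T5, T6 covers {archive, upload, print, filter, login, sync, search, export, undo} — 9 features.
No choice of 2 test cases does better; here sort is left uncovered.

9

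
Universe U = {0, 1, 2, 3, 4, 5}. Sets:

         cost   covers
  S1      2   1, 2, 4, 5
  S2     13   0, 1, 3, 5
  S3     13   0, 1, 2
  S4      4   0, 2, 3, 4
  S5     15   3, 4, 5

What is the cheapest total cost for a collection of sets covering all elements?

S1, S4 cover every element at cost 2 + 4 = 6.
Any cover uses at least 2 sets; among all covering selections none totals below 6.

6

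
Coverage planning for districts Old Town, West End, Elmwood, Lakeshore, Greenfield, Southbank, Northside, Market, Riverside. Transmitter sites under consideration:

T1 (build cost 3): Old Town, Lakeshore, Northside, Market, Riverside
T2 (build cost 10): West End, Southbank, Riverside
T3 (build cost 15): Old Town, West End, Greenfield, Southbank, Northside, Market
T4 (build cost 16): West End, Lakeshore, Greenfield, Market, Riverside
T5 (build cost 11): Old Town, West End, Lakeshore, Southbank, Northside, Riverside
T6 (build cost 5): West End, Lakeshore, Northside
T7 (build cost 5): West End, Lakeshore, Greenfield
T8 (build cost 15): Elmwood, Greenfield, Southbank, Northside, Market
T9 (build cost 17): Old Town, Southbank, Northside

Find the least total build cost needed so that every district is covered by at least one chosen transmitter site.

23

T1, T6, T8 cover every district at build cost 3 + 5 + 15 = 23.
Any cover uses at least 2 transmitter sites; among all covering selections none totals below 23.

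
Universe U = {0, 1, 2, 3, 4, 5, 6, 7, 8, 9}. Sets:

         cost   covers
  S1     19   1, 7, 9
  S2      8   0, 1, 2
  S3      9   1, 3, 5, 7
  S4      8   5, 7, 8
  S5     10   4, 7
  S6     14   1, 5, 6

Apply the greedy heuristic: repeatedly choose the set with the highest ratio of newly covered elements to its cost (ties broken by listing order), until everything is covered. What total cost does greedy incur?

68

Pick 1: S3 adds 4 new (1, 3, 5, 7) at cost 9 (ratio 4/9).
Pick 2: S2 adds 2 new (0, 2) at cost 8 (ratio 2/8).
Pick 3: S4 adds 1 new (8) at cost 8 (ratio 1/8).
Pick 4: S5 adds 1 new (4) at cost 10 (ratio 1/10).
Pick 5: S6 adds 1 new (6) at cost 14 (ratio 1/14).
Pick 6: S1 adds 1 new (9) at cost 19 (ratio 1/19).
Greedy total cost: 9 + 8 + 8 + 10 + 14 + 19 = 68.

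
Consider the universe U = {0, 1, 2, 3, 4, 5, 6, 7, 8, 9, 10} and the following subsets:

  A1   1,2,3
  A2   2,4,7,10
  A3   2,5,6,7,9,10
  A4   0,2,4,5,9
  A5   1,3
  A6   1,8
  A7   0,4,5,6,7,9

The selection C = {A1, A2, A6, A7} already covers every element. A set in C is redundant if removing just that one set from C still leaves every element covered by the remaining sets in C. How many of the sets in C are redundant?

Drop A1: 3 uncovered — not redundant.
Drop A2: 10 uncovered — not redundant.
Drop A6: 8 uncovered — not redundant.
Drop A7: 0, 5, 6, 9 uncovered — not redundant.
None of the sets in C is redundant.

0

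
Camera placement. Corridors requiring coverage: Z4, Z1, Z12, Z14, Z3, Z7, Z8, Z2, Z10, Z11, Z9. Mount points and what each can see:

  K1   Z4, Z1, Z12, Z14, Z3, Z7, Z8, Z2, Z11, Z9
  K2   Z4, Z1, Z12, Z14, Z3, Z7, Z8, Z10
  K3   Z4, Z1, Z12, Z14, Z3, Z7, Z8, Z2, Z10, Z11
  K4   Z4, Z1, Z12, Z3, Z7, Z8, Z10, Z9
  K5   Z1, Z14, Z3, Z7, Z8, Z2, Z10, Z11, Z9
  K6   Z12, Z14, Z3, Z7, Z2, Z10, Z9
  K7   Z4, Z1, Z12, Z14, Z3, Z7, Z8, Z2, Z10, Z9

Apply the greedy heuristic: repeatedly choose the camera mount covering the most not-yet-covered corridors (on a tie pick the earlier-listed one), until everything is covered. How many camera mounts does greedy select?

2

Pick 1: K1 covers 10 new corridors (Z4, Z1, Z12, Z14, Z3, Z7, Z8, Z2, Z11, Z9).
Pick 2: K2 covers 1 new corridors (Z10).
Greedy uses 2 camera mounts.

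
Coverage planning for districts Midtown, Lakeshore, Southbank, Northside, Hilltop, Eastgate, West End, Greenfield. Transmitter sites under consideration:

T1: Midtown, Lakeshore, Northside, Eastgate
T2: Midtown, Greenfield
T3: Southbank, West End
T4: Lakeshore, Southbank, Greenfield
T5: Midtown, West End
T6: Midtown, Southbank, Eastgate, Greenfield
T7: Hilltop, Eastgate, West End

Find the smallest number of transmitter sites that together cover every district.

T1, T4, T7 together cover {Midtown, Lakeshore, Southbank, Northside, Hilltop, Eastgate, West End, Greenfield} — every district.
No 2 of the 7 transmitter sites cover everything (all 21 pairs fall short), so 3 is minimum.
Greedy (largest uncovered first) would take T1, T3, T2, T7 — 4 transmitter sites — but 3 suffice.

3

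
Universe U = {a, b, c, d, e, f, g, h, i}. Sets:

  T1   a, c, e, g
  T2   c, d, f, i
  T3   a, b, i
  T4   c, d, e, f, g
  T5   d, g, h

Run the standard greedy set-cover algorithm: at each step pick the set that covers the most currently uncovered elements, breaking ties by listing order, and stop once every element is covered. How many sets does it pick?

3

Pick 1: T4 covers 5 new elements (c, d, e, f, g).
Pick 2: T3 covers 3 new elements (a, b, i).
Pick 3: T5 covers 1 new elements (h).
Greedy uses 3 sets.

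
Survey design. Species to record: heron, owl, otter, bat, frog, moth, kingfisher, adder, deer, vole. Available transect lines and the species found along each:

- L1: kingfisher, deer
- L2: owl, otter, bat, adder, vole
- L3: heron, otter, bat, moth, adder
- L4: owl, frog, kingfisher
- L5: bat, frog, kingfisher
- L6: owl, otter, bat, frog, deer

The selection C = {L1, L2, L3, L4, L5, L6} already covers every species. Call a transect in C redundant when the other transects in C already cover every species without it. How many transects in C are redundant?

4

Drop L1: the rest still cover every species — redundant.
Drop L2: vole uncovered — not redundant.
Drop L3: heron, moth uncovered — not redundant.
Drop L4: the rest still cover every species — redundant.
Drop L5: the rest still cover every species — redundant.
Drop L6: the rest still cover every species — redundant.
4 redundant: L1, L4, L5, L6.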